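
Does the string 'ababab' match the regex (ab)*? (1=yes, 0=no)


Pattern: (ab)*
String: 'ababab'
Pattern requires: zero or more repetitions of 'ab'
Pairs: ['ab', 'ab', 'ab']
All pairs are 'ab'? Yes
Result: 1

1


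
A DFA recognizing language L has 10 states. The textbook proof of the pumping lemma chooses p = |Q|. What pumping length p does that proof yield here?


Pumping lemma for regular languages (standard proof):
Take p = |Q|, the number of DFA states.
Any string of length >= |Q| passes through |Q|+1 states while reading its first |Q| symbols,
so by pigeonhole some state repeats, giving the loop that can be pumped.
Here |Q| = 10
Therefore the proof uses p = 10

10


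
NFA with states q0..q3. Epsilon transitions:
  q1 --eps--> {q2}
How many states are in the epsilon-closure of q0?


Starting from q0
Initialize closure = {q0}
q0 has no outgoing epsilon transitions -> nothing to add
Final closure: {q0}
Size = 1

1


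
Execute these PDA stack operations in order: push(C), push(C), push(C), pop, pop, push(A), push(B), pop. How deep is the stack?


Tracing stack operations:
  push(C) -> stack = [C], depth=1
  push(C) -> stack = [C,C], depth=2
  push(C) -> stack = [C,C,C], depth=3
  pop -> removed C, stack = [C,C], depth=2
  pop -> removed C, stack = [C], depth=1
  push(A) -> stack = [C,A], depth=2
  push(B) -> stack = [C,A,B], depth=3
  pop -> removed B, stack = [C,A], depth=2
Final depth = 2

2


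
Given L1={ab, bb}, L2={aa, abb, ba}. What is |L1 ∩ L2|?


L1 = {ab, bb}
L2 = {aa, abb, ba}
Checking each string in L1 against L2:
  'ab': in L2? No
  'bb': in L2? No
Intersection = {}
|L1 ∩ L2| = 0

0


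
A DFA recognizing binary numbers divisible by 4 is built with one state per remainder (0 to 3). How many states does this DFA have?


Divisibility by 4 is tracked via the remainder mod 4: 0, 1, ..., 3
The construction assigns one state to each remainder
Number of remainders = 4

4


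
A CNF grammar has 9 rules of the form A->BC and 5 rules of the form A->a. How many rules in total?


CNF allows two rule forms:
  A -> BC (binary): 9 rules
  A -> a (terminal): 5 rules
Total = 9 + 5 = 14

14


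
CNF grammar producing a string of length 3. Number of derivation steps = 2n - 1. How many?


Chomsky Normal Form derivation:
String length n = 3
Each step either:
  - Splits a nonterminal into two (n-1 such steps)
  - Converts a nonterminal to terminal (n such steps)
Total = (n-1) + n = 2n - 1
= 2(3) - 1
= 6 - 1
= 5

5


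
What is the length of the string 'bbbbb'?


String: 'bbbbb'
Counting characters:
  'b' appears 5 time(s)
Total length = 0 + 5 = 5

5


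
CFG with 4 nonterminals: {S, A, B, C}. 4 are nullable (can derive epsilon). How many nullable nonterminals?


Nonterminals: {S, A, B, C}
A nonterminal is nullable if it can derive epsilon
Counting nullable nonterminals: 4
Total nullable = 4

4


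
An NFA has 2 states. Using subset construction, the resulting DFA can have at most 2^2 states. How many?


NFA has 2 states
Subset construction: each DFA state = subset of NFA states
Maximum subsets = 2^2
2^2 = 4

4


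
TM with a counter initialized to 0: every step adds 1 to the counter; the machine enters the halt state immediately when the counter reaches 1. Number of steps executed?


Counter starts at 0. Counting sequence:
  Step 1: counter = 1
Counter reached 1 -> halt
Total steps = 1

1


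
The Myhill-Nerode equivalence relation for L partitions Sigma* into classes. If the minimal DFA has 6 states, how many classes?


Myhill-Nerode theorem:
Number of equivalence classes = number of states in minimal DFA
Minimal DFA states = 6
Therefore equivalence classes = 6

6


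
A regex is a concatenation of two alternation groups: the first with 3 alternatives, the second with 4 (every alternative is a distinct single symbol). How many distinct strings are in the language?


First group: 3 alternatives
Second group: 4 alternatives
Concatenation: each choice from group 1 pairs with each from group 2
Total = 3 x 4 = 12

12


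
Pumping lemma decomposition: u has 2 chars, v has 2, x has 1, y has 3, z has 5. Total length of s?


|s| = |u| + |v| + |x| + |y| + |z|
= 2 + 2 + 1 + 3 + 5
= 4 + 1 + 8
= 5 + 8
= 13

13


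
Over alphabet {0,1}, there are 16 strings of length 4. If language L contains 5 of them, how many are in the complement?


Alphabet: {0,1}
String length: 4
Total strings of length 4 = 2^4 = 16
Strings in L = 5
Complement = total - |L|
= 16 - 5
= 11

11


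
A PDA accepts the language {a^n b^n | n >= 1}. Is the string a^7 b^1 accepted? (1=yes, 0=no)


Language requires equal numbers of a's and b's
PDA pushes for each 'a', pops for each 'b'
Number of a's = 7
Number of b's = 1
7 != 1 -> Reject

0


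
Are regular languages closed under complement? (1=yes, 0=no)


Regular languages are closed under:
- Union (DFA product construction)
- Intersection (DFA product construction)
- Complement (swap accept/reject states)
- Concatenation (NFA construction)
- Kleene star (NFA construction)
complement is in this list
Therefore: closed

1


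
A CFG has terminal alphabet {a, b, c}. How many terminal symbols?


Terminal symbols: a, b, c
Counting each: a (#1), b (#2), c (#3)
Total = 3

3


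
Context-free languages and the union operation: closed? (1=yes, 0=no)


CFL closure properties:
  Closed under: union, concatenation, Kleene star
  NOT closed under: intersection, complement
Operation 'union' is in closed list -> Yes (closed)

1


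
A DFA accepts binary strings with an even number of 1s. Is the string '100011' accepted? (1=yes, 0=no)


DFA has 2 states: q_even (start, accept=yes) and q_odd
Processing string '100011' character by character:
  Position 0: read '1', 1-count=1 -> q_odd
  Position 1: read '0', 1-count=1 -> q_odd (no change)
  Position 2: read '0', 1-count=1 -> q_odd (no change)
  Position 3: read '0', 1-count=1 -> q_odd (no change)
  Position 4: read '1', 1-count=2 -> q_even
  Position 5: read '1', 1-count=3 -> q_odd
Final state: q_odd, total 1s = 3 (odd); the DFA requires an even count -> reject

0


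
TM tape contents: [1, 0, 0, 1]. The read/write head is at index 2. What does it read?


Tape: [1, 0, 0, 1]
Positions: 0 1 2 3
Values:    1 0 0 1
Head at position 2
tape[2] = 0

0


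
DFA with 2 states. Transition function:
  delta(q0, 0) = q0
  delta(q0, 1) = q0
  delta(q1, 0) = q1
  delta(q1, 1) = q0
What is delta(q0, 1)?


Looking up transition function:
delta(q0, 1) in the table
Row: q0, Column: 1
Result: q0

q0


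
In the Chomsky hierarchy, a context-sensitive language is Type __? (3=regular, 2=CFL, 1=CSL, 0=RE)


Chomsky hierarchy levels:
  Type 3: Regular (DFA/NFA/regex)
  Type 2: Context-free (PDA)
  Type 1: Context-sensitive
  Type 0: Recursively enumerable (TM)
'context-sensitive' corresponds to Type 1

1


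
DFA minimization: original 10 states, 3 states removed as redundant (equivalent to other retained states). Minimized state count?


Original DFA: 10 states
Redundant states removed: 3
Minimized states = original - removed
= 10 - 3
= 7

7


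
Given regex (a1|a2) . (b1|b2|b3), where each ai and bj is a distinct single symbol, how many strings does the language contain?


First group: 2 alternatives
Second group: 3 alternatives
Concatenation: each choice from group 1 pairs with each from group 2
Total = 2 x 3 = 6

6


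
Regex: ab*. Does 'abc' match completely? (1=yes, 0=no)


Pattern: ab*
String: 'abc'
Pattern requires: exactly one 'a' followed by zero or more 'b's
First char is 'a' -> OK
Rest 'bc': all b's? No
Result: 0

0


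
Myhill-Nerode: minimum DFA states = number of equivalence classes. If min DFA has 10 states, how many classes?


Myhill-Nerode theorem:
Number of equivalence classes = number of states in minimal DFA
Minimal DFA states = 10
Therefore equivalence classes = 10

10


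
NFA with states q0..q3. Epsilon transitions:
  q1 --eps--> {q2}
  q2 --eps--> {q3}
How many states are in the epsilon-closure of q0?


Starting from q0
Initialize closure = {q0}
q0 has no outgoing epsilon transitions -> nothing to add
Final closure: {q0}
Size = 1

1


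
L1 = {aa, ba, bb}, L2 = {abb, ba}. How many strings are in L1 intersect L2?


L1 = {aa, ba, bb}
L2 = {abb, ba}
Checking each string in L1 against L2:
  'aa': in L2? No
  'ba': in L2? Yes
  'bb': in L2? No
Intersection = {ba}
|L1 ∩ L2| = 1

1


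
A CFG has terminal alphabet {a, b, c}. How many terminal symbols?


Terminal symbols: a, b, c
Counting each: a (#1), b (#2), c (#3)
Total = 3

3


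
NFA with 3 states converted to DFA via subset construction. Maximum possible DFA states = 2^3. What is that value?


NFA has 3 states
Subset construction: each DFA state = subset of NFA states
Maximum subsets = 2^3
2^3 = 8

8


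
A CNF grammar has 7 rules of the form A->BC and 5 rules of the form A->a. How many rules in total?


CNF allows two rule forms:
  A -> BC (binary): 7 rules
  A -> a (terminal): 5 rules
Total = 7 + 5 = 12

12


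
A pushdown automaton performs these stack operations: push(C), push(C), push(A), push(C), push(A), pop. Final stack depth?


Tracing stack operations:
  push(C) -> stack = [C], depth=1
  push(C) -> stack = [C,C], depth=2
  push(A) -> stack = [C,C,A], depth=3
  push(C) -> stack = [C,C,A,C], depth=4
  push(A) -> stack = [C,C,A,C,A], depth=5
  pop -> removed A, stack = [C,C,A,C], depth=4
Final depth = 4

4


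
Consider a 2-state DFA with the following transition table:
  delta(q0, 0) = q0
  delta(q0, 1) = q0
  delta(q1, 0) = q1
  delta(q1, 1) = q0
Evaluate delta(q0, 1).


Looking up transition function:
delta(q0, 1) in the table
Row: q0, Column: 1
Result: q0

q0


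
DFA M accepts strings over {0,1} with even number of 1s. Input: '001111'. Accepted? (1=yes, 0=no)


DFA has 2 states: q_even (start, accept=yes) and q_odd
Processing string '001111' character by character:
  Position 0: read '0', 1-count=0 -> q_even (no change)
  Position 1: read '0', 1-count=0 -> q_even (no change)
  Position 2: read '1', 1-count=1 -> q_odd
  Position 3: read '1', 1-count=2 -> q_even
  Position 4: read '1', 1-count=3 -> q_odd
  Position 5: read '1', 1-count=4 -> q_even
Final state: q_even, total 1s = 4 (even); the DFA requires an even count -> accept

1


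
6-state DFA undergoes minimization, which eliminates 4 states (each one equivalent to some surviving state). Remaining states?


Original DFA: 6 states
Redundant states removed: 4
Minimized states = original - removed
= 6 - 4
= 2

2


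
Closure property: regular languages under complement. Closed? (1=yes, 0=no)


Regular languages are closed under:
- Union (DFA product construction)
- Intersection (DFA product construction)
- Complement (swap accept/reject states)
- Concatenation (NFA construction)
- Kleene star (NFA construction)
complement is in this list
Therefore: closed

1


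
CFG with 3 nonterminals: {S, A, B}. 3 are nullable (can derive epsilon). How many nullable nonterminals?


Nonterminals: {S, A, B}
A nonterminal is nullable if it can derive epsilon
Counting nullable nonterminals: 3
Total nullable = 3

3


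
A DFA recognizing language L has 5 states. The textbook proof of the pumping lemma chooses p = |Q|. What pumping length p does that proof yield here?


Pumping lemma for regular languages (standard proof):
Take p = |Q|, the number of DFA states.
Any string of length >= |Q| passes through |Q|+1 states while reading its first |Q| symbols,
so by pigeonhole some state repeats, giving the loop that can be pumped.
Here |Q| = 5
Therefore the proof uses p = 5

5


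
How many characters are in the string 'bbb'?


String: 'bbb'
Counting characters:
  'b' appears 3 time(s)
Total length = 0 + 3 = 3

3


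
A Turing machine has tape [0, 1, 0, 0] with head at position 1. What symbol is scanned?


Tape: [0, 1, 0, 0]
Positions: 0 1 2 3
Values:    0 1 0 0
Head at position 1
tape[1] = 1

1


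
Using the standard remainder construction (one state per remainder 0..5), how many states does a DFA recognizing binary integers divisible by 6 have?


Divisibility by 6 is tracked via the remainder mod 6: 0, 1, ..., 5
The construction assigns one state to each remainder
Number of remainders = 6

6


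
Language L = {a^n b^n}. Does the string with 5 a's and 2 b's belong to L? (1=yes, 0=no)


Language requires equal numbers of a's and b's
PDA pushes for each 'a', pops for each 'b'
Number of a's = 5
Number of b's = 2
5 != 2 -> Reject

0


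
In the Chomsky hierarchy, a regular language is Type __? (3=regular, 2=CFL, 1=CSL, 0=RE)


Chomsky hierarchy levels:
  Type 3: Regular (DFA/NFA/regex)
  Type 2: Context-free (PDA)
  Type 1: Context-sensitive
  Type 0: Recursively enumerable (TM)
'regular' corresponds to Type 3

3


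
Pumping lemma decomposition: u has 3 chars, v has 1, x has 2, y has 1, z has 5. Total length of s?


|s| = |u| + |v| + |x| + |y| + |z|
= 3 + 1 + 2 + 1 + 5
= 4 + 2 + 6
= 6 + 6
= 12

12


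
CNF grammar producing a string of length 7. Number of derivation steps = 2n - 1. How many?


Chomsky Normal Form derivation:
String length n = 7
Each step either:
  - Splits a nonterminal into two (n-1 such steps)
  - Converts a nonterminal to terminal (n such steps)
Total = (n-1) + n = 2n - 1
= 2(7) - 1
= 14 - 1
= 13

13


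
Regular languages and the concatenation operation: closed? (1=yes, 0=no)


Regular languages are closed under all standard operations:
- Union: Yes (product construction)
- Intersection: Yes (product construction)
- Complement: Yes (swap accept/reject)
- Concatenation: Yes (NFA construction)
Operation: concatenation -> Closed

1


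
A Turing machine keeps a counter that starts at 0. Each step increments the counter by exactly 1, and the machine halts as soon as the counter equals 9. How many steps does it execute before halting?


Counter starts at 0. Counting sequence:
  Step 1: counter = 1
  Step 2: counter = 2
  Step 3: counter = 3
  Step 4: counter = 4
  Step 5: counter = 5
  Step 6: counter = 6
  ...
  Step 9: counter = 9
Counter reached 9 -> halt
Total steps = 9

9


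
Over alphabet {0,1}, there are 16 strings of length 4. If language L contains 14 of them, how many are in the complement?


Alphabet: {0,1}
String length: 4
Total strings of length 4 = 2^4 = 16
Strings in L = 14
Complement = total - |L|
= 16 - 14
= 2

2


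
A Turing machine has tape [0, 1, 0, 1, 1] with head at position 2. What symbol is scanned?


Tape: [0, 1, 0, 1, 1]
Positions: 0 1 2 3 4
Values:    0 1 0 1 1
Head at position 2
tape[2] = 0

0


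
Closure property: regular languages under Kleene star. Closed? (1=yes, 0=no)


Regular languages are closed under:
- Union (DFA product construction)
- Intersection (DFA product construction)
- Complement (swap accept/reject states)
- Concatenation (NFA construction)
- Kleene star (NFA construction)
Kleene star is in this list
Therefore: closed

1


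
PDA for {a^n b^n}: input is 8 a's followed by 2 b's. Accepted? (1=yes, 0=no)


Language requires equal numbers of a's and b's
PDA pushes for each 'a', pops for each 'b'
Number of a's = 8
Number of b's = 2
8 != 2 -> Reject

0


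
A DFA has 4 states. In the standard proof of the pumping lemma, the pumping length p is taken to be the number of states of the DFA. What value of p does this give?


Pumping lemma for regular languages (standard proof):
Take p = |Q|, the number of DFA states.
Any string of length >= |Q| passes through |Q|+1 states while reading its first |Q| symbols,
so by pigeonhole some state repeats, giving the loop that can be pumped.
Here |Q| = 4
Therefore the proof uses p = 4

4


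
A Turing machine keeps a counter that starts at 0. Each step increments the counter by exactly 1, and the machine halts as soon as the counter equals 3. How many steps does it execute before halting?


Counter starts at 0. Counting sequence:
  Step 1: counter = 1
  Step 2: counter = 2
  Step 3: counter = 3
Counter reached 3 -> halt
Total steps = 3

3


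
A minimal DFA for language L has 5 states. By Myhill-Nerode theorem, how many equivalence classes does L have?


Myhill-Nerode theorem:
Number of equivalence classes = number of states in minimal DFA
Minimal DFA states = 5
Therefore equivalence classes = 5

5


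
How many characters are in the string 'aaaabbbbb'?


String: 'aaaabbbbb'
Counting characters:
  'a' appears 4 time(s)
  'b' appears 5 time(s)
Total length = 4 + 5 = 9

9


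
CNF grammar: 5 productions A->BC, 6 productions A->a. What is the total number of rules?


CNF allows two rule forms:
  A -> BC (binary): 5 rules
  A -> a (terminal): 6 rules
Total = 5 + 6 = 11

11


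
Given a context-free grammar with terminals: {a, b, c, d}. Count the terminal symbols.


Terminal symbols: a, b, c, d
Counting each: a (#1), b (#2), c (#3), d (#4)
Total = 4

4


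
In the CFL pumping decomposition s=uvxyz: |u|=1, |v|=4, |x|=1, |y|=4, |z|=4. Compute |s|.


|s| = |u| + |v| + |x| + |y| + |z|
= 1 + 4 + 1 + 4 + 4
= 5 + 1 + 8
= 6 + 8
= 14

14


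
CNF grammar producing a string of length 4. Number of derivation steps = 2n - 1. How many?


Chomsky Normal Form derivation:
String length n = 4
Each step either:
  - Splits a nonterminal into two (n-1 such steps)
  - Converts a nonterminal to terminal (n such steps)
Total = (n-1) + n = 2n - 1
= 2(4) - 1
= 8 - 1
= 7

7


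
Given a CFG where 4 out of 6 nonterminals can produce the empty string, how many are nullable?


Nonterminals: {S, A, B, C, D, E}
A nonterminal is nullable if it can derive epsilon
Counting nullable nonterminals: 4
Total nullable = 4

4


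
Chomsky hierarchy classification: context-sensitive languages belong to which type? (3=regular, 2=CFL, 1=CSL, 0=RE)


Chomsky hierarchy levels:
  Type 3: Regular (DFA/NFA/regex)
  Type 2: Context-free (PDA)
  Type 1: Context-sensitive
  Type 0: Recursively enumerable (TM)
'context-sensitive' corresponds to Type 1

1


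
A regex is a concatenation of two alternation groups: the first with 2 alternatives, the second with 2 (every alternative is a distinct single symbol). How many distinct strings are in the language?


First group: 2 alternatives
Second group: 2 alternatives
Concatenation: each choice from group 1 pairs with each from group 2
Total = 2 x 2 = 4

4


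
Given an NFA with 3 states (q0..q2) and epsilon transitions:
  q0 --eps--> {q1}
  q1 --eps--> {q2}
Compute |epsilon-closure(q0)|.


Starting from q0
Initialize closure = {q0}
Follow epsilon from q0 -> add q1
Follow epsilon from q1 -> add q2
Final closure: {q0, q1, q2}
Size = 3

3


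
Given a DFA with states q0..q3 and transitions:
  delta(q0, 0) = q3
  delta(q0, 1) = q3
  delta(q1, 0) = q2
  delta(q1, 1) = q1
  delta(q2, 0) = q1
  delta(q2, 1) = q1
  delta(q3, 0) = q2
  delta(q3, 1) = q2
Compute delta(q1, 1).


Looking up transition function:
delta(q1, 1) in the table
Row: q1, Column: 1
Result: q1

q1


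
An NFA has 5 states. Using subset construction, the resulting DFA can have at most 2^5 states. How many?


NFA has 5 states
Subset construction: each DFA state = subset of NFA states
Maximum subsets = 2^5
2^5 = 32

32


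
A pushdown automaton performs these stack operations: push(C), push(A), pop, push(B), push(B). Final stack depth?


Tracing stack operations:
  push(C) -> stack = [C], depth=1
  push(A) -> stack = [C,A], depth=2
  pop -> removed A, stack = [C], depth=1
  push(B) -> stack = [C,B], depth=2
  push(B) -> stack = [C,B,B], depth=3
Final depth = 3

3


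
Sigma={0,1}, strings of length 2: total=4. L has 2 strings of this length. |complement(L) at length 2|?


Alphabet: {0,1}
String length: 2
Total strings of length 2 = 2^2 = 4
Strings in L = 2
Complement = total - |L|
= 4 - 2
= 2

2


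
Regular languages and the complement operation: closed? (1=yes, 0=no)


Regular languages are closed under all standard operations:
- Union: Yes (product construction)
- Intersection: Yes (product construction)
- Complement: Yes (swap accept/reject)
- Concatenation: Yes (NFA construction)
Operation: complement -> Closed

1


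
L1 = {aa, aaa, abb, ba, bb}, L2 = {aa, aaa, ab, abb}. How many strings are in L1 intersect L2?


L1 = {aa, aaa, abb, ba, bb}
L2 = {aa, aaa, ab, abb}
Checking each string in L1 against L2:
  'aa': in L2? Yes
  'aaa': in L2? Yes
  'abb': in L2? Yes
  'ba': in L2? No
  'bb': in L2? No
Intersection = {aa, aaa, abb}
|L1 ∩ L2| = 3

3


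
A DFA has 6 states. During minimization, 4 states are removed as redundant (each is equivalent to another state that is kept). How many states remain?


Original DFA: 6 states
Redundant states removed: 4
Minimized states = original - removed
= 6 - 4
= 2

2


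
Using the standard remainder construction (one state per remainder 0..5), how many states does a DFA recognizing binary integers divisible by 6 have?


Divisibility by 6 is tracked via the remainder mod 6: 0, 1, ..., 5
The construction assigns one state to each remainder
Number of remainders = 6

6


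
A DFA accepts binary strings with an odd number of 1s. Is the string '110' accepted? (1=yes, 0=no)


DFA has 2 states: q_even (start, accept=no) and q_odd
Processing string '110' character by character:
  Position 0: read '1', 1-count=1 -> q_odd
  Position 1: read '1', 1-count=2 -> q_even
  Position 2: read '0', 1-count=2 -> q_even (no change)
Final state: q_even, total 1s = 2 (even); the DFA requires an odd count -> reject

0


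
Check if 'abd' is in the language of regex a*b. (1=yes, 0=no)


Pattern: a*b
String: 'abd'
Pattern requires: zero or more 'a's followed by exactly one 'b'
Found 1 leading 'a's
Remaining: 'bd'
Remaining is not 'b' -> no match
Result: 0

0


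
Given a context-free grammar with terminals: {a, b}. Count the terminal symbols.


Terminal symbols: a, b
Counting each: a (#1), b (#2)
Total = 2

2


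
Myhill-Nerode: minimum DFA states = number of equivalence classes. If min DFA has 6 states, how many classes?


Myhill-Nerode theorem:
Number of equivalence classes = number of states in minimal DFA
Minimal DFA states = 6
Therefore equivalence classes = 6

6


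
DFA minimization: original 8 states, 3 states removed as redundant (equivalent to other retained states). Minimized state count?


Original DFA: 8 states
Redundant states removed: 3
Minimized states = original - removed
= 8 - 3
= 5

5


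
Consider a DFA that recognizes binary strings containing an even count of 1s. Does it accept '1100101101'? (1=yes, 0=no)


DFA has 2 states: q_even (start, accept=yes) and q_odd
Processing string '1100101101' character by character:
  Position 0: read '1', 1-count=1 -> q_odd
  Position 1: read '1', 1-count=2 -> q_even
  Position 2: read '0', 1-count=2 -> q_even (no change)
  Position 3: read '0', 1-count=2 -> q_even (no change)
  Position 4: read '1', 1-count=3 -> q_odd
  Position 5: read '0', 1-count=3 -> q_odd (no change)
  Position 6: read '1', 1-count=4 -> q_even
  Position 7: read '1', 1-count=5 -> q_odd
  Position 8: read '0', 1-count=5 -> q_odd (no change)
  Position 9: read '1', 1-count=6 -> q_even
Final state: q_even, total 1s = 6 (even); the DFA requires an even count -> accept

1


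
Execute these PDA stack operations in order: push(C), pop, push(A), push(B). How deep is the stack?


Tracing stack operations:
  push(C) -> stack = [C], depth=1
  pop -> removed C, stack = [], depth=0
  push(A) -> stack = [A], depth=1
  push(B) -> stack = [A,B], depth=2
Final depth = 2

2


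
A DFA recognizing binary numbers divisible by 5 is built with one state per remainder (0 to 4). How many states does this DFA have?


Divisibility by 5 is tracked via the remainder mod 5: 0, 1, ..., 4
The construction assigns one state to each remainder
Number of remainders = 5

5


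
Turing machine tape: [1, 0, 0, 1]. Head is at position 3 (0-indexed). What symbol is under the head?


Tape: [1, 0, 0, 1]
Positions: 0 1 2 3
Values:    1 0 0 1
Head at position 3
tape[3] = 1

1


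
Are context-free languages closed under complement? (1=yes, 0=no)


CFL closure properties:
  Closed under: union, concatenation, Kleene star
  NOT closed under: intersection, complement
Operation 'complement' is in not-closed list -> No (not closed)

0


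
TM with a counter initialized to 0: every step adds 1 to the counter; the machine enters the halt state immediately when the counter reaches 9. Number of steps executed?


Counter starts at 0. Counting sequence:
  Step 1: counter = 1
  Step 2: counter = 2
  Step 3: counter = 3
  Step 4: counter = 4
  Step 5: counter = 5
  Step 6: counter = 6
  ...
  Step 9: counter = 9
Counter reached 9 -> halt
Total steps = 9

9


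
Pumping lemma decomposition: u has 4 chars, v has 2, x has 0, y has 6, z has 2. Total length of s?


|s| = |u| + |v| + |x| + |y| + |z|
= 4 + 2 + 0 + 6 + 2
= 6 + 0 + 8
= 6 + 8
= 14

14


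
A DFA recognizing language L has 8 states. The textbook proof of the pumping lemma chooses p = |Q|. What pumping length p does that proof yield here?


Pumping lemma for regular languages (standard proof):
Take p = |Q|, the number of DFA states.
Any string of length >= |Q| passes through |Q|+1 states while reading its first |Q| symbols,
so by pigeonhole some state repeats, giving the loop that can be pumped.
Here |Q| = 8
Therefore the proof uses p = 8

8


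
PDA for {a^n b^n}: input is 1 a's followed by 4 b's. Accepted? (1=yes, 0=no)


Language requires equal numbers of a's and b's
PDA pushes for each 'a', pops for each 'b'
Number of a's = 1
Number of b's = 4
1 != 4 -> Reject

0


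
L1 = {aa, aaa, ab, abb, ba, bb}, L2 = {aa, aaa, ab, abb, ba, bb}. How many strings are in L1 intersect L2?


L1 = {aa, aaa, ab, abb, ba, bb}
L2 = {aa, aaa, ab, abb, ba, bb}
Checking each string in L1 against L2:
  'aa': in L2? Yes
  'aaa': in L2? Yes
  'ab': in L2? Yes
  'abb': in L2? Yes
  'ba': in L2? Yes
  'bb': in L2? Yes
Intersection = {aa, aaa, ab, abb, ba, bb}
|L1 ∩ L2| = 6

6


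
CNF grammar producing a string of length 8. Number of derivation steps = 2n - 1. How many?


Chomsky Normal Form derivation:
String length n = 8
Each step either:
  - Splits a nonterminal into two (n-1 such steps)
  - Converts a nonterminal to terminal (n such steps)
Total = (n-1) + n = 2n - 1
= 2(8) - 1
= 16 - 1
= 15

15


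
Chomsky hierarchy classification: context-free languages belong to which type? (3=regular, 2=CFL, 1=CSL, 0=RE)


Chomsky hierarchy levels:
  Type 3: Regular (DFA/NFA/regex)
  Type 2: Context-free (PDA)
  Type 1: Context-sensitive
  Type 0: Recursively enumerable (TM)
'context-free' corresponds to Type 2

2


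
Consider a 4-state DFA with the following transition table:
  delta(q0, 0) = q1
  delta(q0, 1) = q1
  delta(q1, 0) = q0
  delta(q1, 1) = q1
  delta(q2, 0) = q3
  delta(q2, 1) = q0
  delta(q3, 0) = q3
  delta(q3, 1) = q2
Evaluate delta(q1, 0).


Looking up transition function:
delta(q1, 0) in the table
Row: q1, Column: 0
Result: q0

q0


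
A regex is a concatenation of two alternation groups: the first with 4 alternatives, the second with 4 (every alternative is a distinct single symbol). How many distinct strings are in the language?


First group: 4 alternatives
Second group: 4 alternatives
Concatenation: each choice from group 1 pairs with each from group 2
Total = 4 x 4 = 16

16


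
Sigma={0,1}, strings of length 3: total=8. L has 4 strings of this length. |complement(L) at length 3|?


Alphabet: {0,1}
String length: 3
Total strings of length 3 = 2^3 = 8
Strings in L = 4
Complement = total - |L|
= 8 - 4
= 4

4


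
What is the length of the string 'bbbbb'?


String: 'bbbbb'
Counting characters:
  'b' appears 5 time(s)
Total length = 0 + 5 = 5

5


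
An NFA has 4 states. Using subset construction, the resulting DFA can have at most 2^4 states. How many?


NFA has 4 states
Subset construction: each DFA state = subset of NFA states
Maximum subsets = 2^4
2^4 = 16

16


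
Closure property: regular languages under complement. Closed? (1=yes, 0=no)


Regular languages are closed under:
- Union (DFA product construction)
- Intersection (DFA product construction)
- Complement (swap accept/reject states)
- Concatenation (NFA construction)
- Kleene star (NFA construction)
complement is in this list
Therefore: closed

1


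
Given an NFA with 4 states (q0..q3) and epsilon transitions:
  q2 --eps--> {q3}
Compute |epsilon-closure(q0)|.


Starting from q0
Initialize closure = {q0}
q0 has no outgoing epsilon transitions -> nothing to add
Final closure: {q0}
Size = 1

1


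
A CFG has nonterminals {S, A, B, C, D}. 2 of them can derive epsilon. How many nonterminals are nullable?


Nonterminals: {S, A, B, C, D}
A nonterminal is nullable if it can derive epsilon
Counting nullable nonterminals: 2
Total nullable = 2

2


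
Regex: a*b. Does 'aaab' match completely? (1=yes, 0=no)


Pattern: a*b
String: 'aaab'
Pattern requires: zero or more 'a's followed by exactly one 'b'
Found 3 leading 'a's
Remaining: 'b'
Remaining is exactly 'b' -> match
Result: 1

1


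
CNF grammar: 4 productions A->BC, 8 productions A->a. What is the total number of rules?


CNF allows two rule forms:
  A -> BC (binary): 4 rules
  A -> a (terminal): 8 rules
Total = 4 + 8 = 12

12


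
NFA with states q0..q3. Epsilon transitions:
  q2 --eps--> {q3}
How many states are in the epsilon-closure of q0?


Starting from q0
Initialize closure = {q0}
q0 has no outgoing epsilon transitions -> nothing to add
Final closure: {q0}
Size = 1

1


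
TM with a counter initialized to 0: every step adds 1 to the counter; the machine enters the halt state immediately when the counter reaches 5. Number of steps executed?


Counter starts at 0. Counting sequence:
  Step 1: counter = 1
  Step 2: counter = 2
  Step 3: counter = 3
  Step 4: counter = 4
  Step 5: counter = 5
Counter reached 5 -> halt
Total steps = 5

5


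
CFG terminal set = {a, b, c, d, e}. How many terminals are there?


Terminal symbols: a, b, c, d, e
Counting each: a (#1), b (#2), c (#3), d (#4), e (#5)
Total = 5

5


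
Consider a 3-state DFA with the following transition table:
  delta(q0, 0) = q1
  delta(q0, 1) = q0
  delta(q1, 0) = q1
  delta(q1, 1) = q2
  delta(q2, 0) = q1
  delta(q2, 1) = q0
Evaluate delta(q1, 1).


Looking up transition function:
delta(q1, 1) in the table
Row: q1, Column: 1
Result: q2

q2


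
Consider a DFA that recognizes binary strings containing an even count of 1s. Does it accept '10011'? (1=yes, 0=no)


DFA has 2 states: q_even (start, accept=yes) and q_odd
Processing string '10011' character by character:
  Position 0: read '1', 1-count=1 -> q_odd
  Position 1: read '0', 1-count=1 -> q_odd (no change)
  Position 2: read '0', 1-count=1 -> q_odd (no change)
  Position 3: read '1', 1-count=2 -> q_even
  Position 4: read '1', 1-count=3 -> q_odd
Final state: q_odd, total 1s = 3 (odd); the DFA requires an even count -> reject

0


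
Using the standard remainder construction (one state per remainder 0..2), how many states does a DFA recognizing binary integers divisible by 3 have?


Divisibility by 3 is tracked via the remainder mod 3: 0, 1, ..., 2
The construction assigns one state to each remainder
Number of remainders = 3

3


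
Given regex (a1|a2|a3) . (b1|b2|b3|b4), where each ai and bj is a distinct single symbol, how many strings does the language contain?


First group: 3 alternatives
Second group: 4 alternatives
Concatenation: each choice from group 1 pairs with each from group 2
Total = 3 x 4 = 12

12


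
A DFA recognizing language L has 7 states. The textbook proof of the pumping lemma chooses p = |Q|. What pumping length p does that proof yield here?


Pumping lemma for regular languages (standard proof):
Take p = |Q|, the number of DFA states.
Any string of length >= |Q| passes through |Q|+1 states while reading its first |Q| symbols,
so by pigeonhole some state repeats, giving the loop that can be pumped.
Here |Q| = 7
Therefore the proof uses p = 7

7


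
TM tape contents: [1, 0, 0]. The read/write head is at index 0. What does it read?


Tape: [1, 0, 0]
Positions: 0 1 2
Values:    1 0 0
Head at position 0
tape[0] = 1

1


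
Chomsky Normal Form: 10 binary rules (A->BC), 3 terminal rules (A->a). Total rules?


CNF allows two rule forms:
  A -> BC (binary): 10 rules
  A -> a (terminal): 3 rules
Total = 10 + 3 = 13

13


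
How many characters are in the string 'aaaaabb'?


String: 'aaaaabb'
Counting characters:
  'a' appears 5 time(s)
  'b' appears 2 time(s)
Total length = 5 + 2 = 7

7


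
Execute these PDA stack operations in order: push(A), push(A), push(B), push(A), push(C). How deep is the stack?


Tracing stack operations:
  push(A) -> stack = [A], depth=1
  push(A) -> stack = [A,A], depth=2
  push(B) -> stack = [A,A,B], depth=3
  push(A) -> stack = [A,A,B,A], depth=4
  push(C) -> stack = [A,A,B,A,C], depth=5
Final depth = 5

5


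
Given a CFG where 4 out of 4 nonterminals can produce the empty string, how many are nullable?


Nonterminals: {S, A, B, C}
A nonterminal is nullable if it can derive epsilon
Counting nullable nonterminals: 4
Total nullable = 4

4


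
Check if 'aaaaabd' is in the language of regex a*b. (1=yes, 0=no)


Pattern: a*b
String: 'aaaaabd'
Pattern requires: zero or more 'a's followed by exactly one 'b'
Found 5 leading 'a's
Remaining: 'bd'
Remaining is not 'b' -> no match
Result: 0

0


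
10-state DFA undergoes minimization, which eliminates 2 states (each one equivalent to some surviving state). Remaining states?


Original DFA: 10 states
Redundant states removed: 2
Minimized states = original - removed
= 10 - 2
= 8

8


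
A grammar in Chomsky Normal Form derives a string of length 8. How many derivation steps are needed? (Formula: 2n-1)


Chomsky Normal Form derivation:
String length n = 8
Each step either:
  - Splits a nonterminal into two (n-1 such steps)
  - Converts a nonterminal to terminal (n such steps)
Total = (n-1) + n = 2n - 1
= 2(8) - 1
= 16 - 1
= 15

15


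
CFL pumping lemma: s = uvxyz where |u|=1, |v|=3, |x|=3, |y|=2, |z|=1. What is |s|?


|s| = |u| + |v| + |x| + |y| + |z|
= 1 + 3 + 3 + 2 + 1
= 4 + 3 + 3
= 7 + 3
= 10

10


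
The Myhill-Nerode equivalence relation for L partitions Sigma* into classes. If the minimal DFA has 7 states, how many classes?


Myhill-Nerode theorem:
Number of equivalence classes = number of states in minimal DFA
Minimal DFA states = 7
Therefore equivalence classes = 7

7


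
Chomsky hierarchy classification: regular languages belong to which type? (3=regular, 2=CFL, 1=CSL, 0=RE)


Chomsky hierarchy levels:
  Type 3: Regular (DFA/NFA/regex)
  Type 2: Context-free (PDA)
  Type 1: Context-sensitive
  Type 0: Recursively enumerable (TM)
'regular' corresponds to Type 3

3


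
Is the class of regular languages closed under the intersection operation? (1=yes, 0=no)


Regular languages are closed under:
- Union (DFA product construction)
- Intersection (DFA product construction)
- Complement (swap accept/reject states)
- Concatenation (NFA construction)
- Kleene star (NFA construction)
intersection is in this list
Therefore: closed

1


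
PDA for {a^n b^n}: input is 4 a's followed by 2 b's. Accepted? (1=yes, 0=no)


Language requires equal numbers of a's and b's
PDA pushes for each 'a', pops for each 'b'
Number of a's = 4
Number of b's = 2
4 != 2 -> Reject

0


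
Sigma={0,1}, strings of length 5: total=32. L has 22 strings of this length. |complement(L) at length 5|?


Alphabet: {0,1}
String length: 5
Total strings of length 5 = 2^5 = 32
Strings in L = 22
Complement = total - |L|
= 32 - 22
= 10

10


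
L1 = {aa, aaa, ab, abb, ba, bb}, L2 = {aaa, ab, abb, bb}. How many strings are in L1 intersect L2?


L1 = {aa, aaa, ab, abb, ba, bb}
L2 = {aaa, ab, abb, bb}
Checking each string in L1 against L2:
  'aa': in L2? No
  'aaa': in L2? Yes
  'ab': in L2? Yes
  'abb': in L2? Yes
  'ba': in L2? No
  'bb': in L2? Yes
Intersection = {aaa, ab, abb, bb}
|L1 ∩ L2| = 4

4


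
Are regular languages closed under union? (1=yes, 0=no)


Regular languages are closed under all standard operations:
- Union: Yes (product construction)
- Intersection: Yes (product construction)
- Complement: Yes (swap accept/reject)
- Concatenation: Yes (NFA construction)
Operation: union -> Closed

1


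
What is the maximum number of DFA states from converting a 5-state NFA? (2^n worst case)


NFA has 5 states
Subset construction: each DFA state = subset of NFA states
Maximum subsets = 2^5
2^5 = 32

32


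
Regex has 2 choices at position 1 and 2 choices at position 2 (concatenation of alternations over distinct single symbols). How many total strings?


First group: 2 alternatives
Second group: 2 alternatives
Concatenation: each choice from group 1 pairs with each from group 2
Total = 2 x 2 = 4

4


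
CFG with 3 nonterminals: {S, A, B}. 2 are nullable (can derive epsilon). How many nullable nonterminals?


Nonterminals: {S, A, B}
A nonterminal is nullable if it can derive epsilon
Counting nullable nonterminals: 2
Total nullable = 2

2


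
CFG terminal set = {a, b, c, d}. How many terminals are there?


Terminal symbols: a, b, c, d
Counting each: a (#1), b (#2), c (#3), d (#4)
Total = 4

4


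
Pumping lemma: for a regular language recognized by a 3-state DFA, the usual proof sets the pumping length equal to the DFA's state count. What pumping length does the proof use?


Pumping lemma for regular languages (standard proof):
Take p = |Q|, the number of DFA states.
Any string of length >= |Q| passes through |Q|+1 states while reading its first |Q| symbols,
so by pigeonhole some state repeats, giving the loop that can be pumped.
Here |Q| = 3
Therefore the proof uses p = 3

3


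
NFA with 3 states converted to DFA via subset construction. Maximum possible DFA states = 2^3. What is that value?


NFA has 3 states
Subset construction: each DFA state = subset of NFA states
Maximum subsets = 2^3
2^3 = 8

8


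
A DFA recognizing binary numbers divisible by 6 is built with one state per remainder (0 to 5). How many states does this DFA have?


Divisibility by 6 is tracked via the remainder mod 6: 0, 1, ..., 5
The construction assigns one state to each remainder
Number of remainders = 6

6


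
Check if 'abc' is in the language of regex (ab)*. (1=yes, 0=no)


Pattern: (ab)*
String: 'abc'
Pattern requires: zero or more repetitions of 'ab'
Length 3 is odd -> cannot be (ab)* -> no match
Result: 0

0


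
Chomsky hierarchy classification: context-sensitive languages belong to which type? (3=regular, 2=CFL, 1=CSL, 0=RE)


Chomsky hierarchy levels:
  Type 3: Regular (DFA/NFA/regex)
  Type 2: Context-free (PDA)
  Type 1: Context-sensitive
  Type 0: Recursively enumerable (TM)
'context-sensitive' corresponds to Type 1

1


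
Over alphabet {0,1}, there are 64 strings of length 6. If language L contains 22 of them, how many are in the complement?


Alphabet: {0,1}
String length: 6
Total strings of length 6 = 2^6 = 64
Strings in L = 22
Complement = total - |L|
= 64 - 22
= 42

42


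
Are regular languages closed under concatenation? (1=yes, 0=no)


Regular languages are closed under:
- Union (DFA product construction)
- Intersection (DFA product construction)
- Complement (swap accept/reject states)
- Concatenation (NFA construction)
- Kleene star (NFA construction)
concatenation is in this list
Therefore: closed

1


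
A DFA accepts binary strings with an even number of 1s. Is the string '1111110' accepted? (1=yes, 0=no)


DFA has 2 states: q_even (start, accept=yes) and q_odd
Processing string '1111110' character by character:
  Position 0: read '1', 1-count=1 -> q_odd
  Position 1: read '1', 1-count=2 -> q_even
  Position 2: read '1', 1-count=3 -> q_odd
  Position 3: read '1', 1-count=4 -> q_even
  Position 4: read '1', 1-count=5 -> q_odd
  Position 5: read '1', 1-count=6 -> q_even
  Position 6: read '0', 1-count=6 -> q_even (no change)
Final state: q_even, total 1s = 6 (even); the DFA requires an even count -> accept

1
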